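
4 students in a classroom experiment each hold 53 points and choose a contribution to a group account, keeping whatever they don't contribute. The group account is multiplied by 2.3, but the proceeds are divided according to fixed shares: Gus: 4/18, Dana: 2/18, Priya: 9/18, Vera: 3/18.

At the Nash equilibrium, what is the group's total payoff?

Each unit j contributes comes back to j as 2.3 × (j's share), so j prefers to contribute only if that share exceeds 1/2.3 = 0.4348; otherwise keeping the unit dominates.
Priya alone (share 9/18) is above the threshold, contributing 53; the remaining 3 contribute 0. Total contributed: 53.
The group account pays out 2.3 × 53 = 121.90 in total (split across the unequal shares, but the aggregate is all that matters for the group sum).
The 3 free-riders keep 53 each, adding 159. Group total = 159 + 121.90 = 280.90.

280.90 points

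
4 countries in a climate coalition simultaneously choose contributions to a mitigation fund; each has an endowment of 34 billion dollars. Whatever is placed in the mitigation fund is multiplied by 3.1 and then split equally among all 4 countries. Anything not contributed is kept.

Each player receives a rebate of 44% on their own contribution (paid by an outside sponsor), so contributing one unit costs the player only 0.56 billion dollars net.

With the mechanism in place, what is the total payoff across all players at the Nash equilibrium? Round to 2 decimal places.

Under the mechanism each unit contributed yields (3.1/4) / 0.56 = 1.3839 back to its contributor per unit of net cost, which exceeds 1, making full contribution the dominant choice for everyone.
At the Nash equilibrium everyone contributes 34. Group total payoff = 4 × (34 × 0.44 + 3.1 × 34) = 481.44.

481.44 billion dollars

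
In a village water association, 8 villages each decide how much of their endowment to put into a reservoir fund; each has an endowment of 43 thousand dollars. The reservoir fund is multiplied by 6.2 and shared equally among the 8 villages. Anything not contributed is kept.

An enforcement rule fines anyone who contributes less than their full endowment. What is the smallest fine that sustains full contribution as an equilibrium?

9.68 thousand dollars

Given the others contribute fully, the best deviation is to contribute 0 (any partial contribution still incurs the fine and gives up units whose private return 0.7750 is below 1).
Deviating from 43 to 0 saves 43 thousand dollars but forfeits the deviator's share of the drop in the reservoir fund: 6.2/8 × 43 = 33.32.
So the deviation gain is 43 − 33.32 = 9.68, and the fine must be at least 9.68 thousand dollars to wipe it out.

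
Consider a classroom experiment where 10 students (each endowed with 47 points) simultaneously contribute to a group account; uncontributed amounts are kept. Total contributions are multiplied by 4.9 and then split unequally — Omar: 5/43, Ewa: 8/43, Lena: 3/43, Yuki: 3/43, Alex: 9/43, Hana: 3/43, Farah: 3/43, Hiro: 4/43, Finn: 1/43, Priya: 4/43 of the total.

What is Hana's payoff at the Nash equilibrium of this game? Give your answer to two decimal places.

Player j's private return per contributed unit is 4.9 × (j's share). Contributing is weakly dominant for j when that share is at least 1/4.9 = 0.2041, and contributing 0 is dominant otherwise.
The only share above 0.2041 is Alex's 9/43, contributing 47; the remaining 9 contribute 0. Total contributed: 47.
Hana keeps 47 and receives 4.9 × 47 × 3/43 = 16.07 from the group account, for a payoff of 63.07.

63.07 points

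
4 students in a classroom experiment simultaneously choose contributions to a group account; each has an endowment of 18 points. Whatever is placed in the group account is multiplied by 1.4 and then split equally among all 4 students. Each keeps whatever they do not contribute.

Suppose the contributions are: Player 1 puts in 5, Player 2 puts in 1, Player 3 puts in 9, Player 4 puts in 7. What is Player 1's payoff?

Total contributed: 5 + 1 + 9 + 7 = 22.
Each receives 1.4 × 22 / 4 = 7.70 from the group account.
Player 1 keeps 18 − 5 = 13, so Player 1's payoff is 13 + 7.70 = 20.70.

20.70 points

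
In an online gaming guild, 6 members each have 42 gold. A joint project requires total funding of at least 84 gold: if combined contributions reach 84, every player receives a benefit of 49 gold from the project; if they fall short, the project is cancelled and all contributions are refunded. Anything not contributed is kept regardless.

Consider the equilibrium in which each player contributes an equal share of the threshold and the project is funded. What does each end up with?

Equal share of the threshold: 84/6 = 14.
At this profile no one gains by cutting their contribution: any cut drops the total below 84, the project is cancelled, contributions are refunded, and the deviator ends with 42, which is less than 42 − 14 + 49 = 77. Contributing more than 14 just wastes the excess. So contributing exactly 14 is a best response.
Each player's payoff: 42 − 14 + 49 = 77.

77 gold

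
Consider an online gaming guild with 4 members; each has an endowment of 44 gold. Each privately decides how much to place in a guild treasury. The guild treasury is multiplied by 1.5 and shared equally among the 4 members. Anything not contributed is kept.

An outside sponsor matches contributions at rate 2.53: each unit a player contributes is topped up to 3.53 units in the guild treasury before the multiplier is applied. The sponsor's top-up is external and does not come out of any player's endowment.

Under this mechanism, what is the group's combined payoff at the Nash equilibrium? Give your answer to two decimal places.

Under the mechanism each unit contributed yields 1.5 × 3.53 / 4 = 1.3238 back to its contributor per unit of net cost, which exceeds 1, making full contribution the dominant choice for everyone.
At the Nash equilibrium everyone contributes 44. Group total payoff = 1.5 × 3.53 × 176 = 931.92.

931.92 gold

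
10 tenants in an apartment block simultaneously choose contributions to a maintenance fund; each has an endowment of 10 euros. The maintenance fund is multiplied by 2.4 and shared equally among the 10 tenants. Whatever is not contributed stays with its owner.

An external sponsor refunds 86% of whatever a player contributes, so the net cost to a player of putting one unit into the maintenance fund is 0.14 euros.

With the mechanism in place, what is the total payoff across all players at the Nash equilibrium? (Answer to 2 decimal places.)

The effective private return per unit is now (2.4/10) / 0.14 = 1.7143 > 1, so every player's dominant strategy flips to full contribution.
So the Nash equilibrium is full contribution by all 10; the group earns 10 × (10 × 0.86 + 2.4 × 10) = 326.00.

326.00 euros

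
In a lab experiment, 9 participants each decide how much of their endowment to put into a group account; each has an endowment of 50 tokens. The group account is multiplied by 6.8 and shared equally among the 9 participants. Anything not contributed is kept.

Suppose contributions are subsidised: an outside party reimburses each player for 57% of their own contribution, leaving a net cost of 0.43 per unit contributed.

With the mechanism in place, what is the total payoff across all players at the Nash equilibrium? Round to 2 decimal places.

With the mechanism, a contributed unit returns (6.8/9) / 0.43 = 1.7571 per unit of net cost to the contributor — now above 1 — so contributing fully is weakly dominant for every player.
At the Nash equilibrium everyone contributes 50. Group total payoff = 9 × (50 × 0.57 + 6.8 × 50) = 3316.50.

3316.50 tokens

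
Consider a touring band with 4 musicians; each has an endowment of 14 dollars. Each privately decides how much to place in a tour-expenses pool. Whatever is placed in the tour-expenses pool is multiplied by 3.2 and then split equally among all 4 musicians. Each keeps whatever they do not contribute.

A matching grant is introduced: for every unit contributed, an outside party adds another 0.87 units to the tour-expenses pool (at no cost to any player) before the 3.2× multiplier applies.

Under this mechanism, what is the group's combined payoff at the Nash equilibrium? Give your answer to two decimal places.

Under the mechanism each unit contributed yields 3.2 × 1.87 / 4 = 1.4960 back to its contributor per unit of net cost, which exceeds 1, making full contribution the dominant choice for everyone.
At the Nash equilibrium everyone contributes 14. Group total payoff = 3.2 × 1.87 × 56 = 335.10.

335.10 dollars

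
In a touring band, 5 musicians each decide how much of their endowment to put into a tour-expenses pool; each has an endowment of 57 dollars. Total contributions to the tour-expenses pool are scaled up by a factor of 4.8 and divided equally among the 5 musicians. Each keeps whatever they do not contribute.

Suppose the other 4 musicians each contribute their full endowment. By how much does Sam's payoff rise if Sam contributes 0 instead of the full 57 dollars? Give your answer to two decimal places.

Switching from a contribution of 57 to 0 lets Sam keep an extra 57 dollars, but lowers the tour-expenses pool by 57, which costs Sam their own share of that drop: 4.8/5 × 57 = 54.72.
Net gain = 57 − 54.72 = 2.28. The private return per contributed unit (0.9600) is below 1, so free-riding is indeed the best response regardless of what the others do.

2.28 dollars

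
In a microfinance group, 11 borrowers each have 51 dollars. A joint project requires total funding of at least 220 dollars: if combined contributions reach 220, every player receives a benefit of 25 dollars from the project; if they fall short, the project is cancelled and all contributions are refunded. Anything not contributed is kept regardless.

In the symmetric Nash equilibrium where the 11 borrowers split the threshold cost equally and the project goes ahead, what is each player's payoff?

56 dollars

Equal share of the threshold: 220/11 = 20.
At this profile no one gains by cutting their contribution: any cut drops the total below 220, the project is cancelled, contributions are refunded, and the deviator ends with 51, which is less than 51 − 20 + 25 = 56. Contributing more than 20 just wastes the excess. So contributing exactly 20 is a best response.
Each player's payoff: 51 − 20 + 25 = 56.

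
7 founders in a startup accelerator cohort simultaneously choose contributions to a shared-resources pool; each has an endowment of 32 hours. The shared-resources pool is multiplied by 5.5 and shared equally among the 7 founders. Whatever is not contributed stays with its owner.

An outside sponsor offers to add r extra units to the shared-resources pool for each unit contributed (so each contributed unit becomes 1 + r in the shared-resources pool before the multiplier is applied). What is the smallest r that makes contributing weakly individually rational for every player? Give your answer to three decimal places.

0.273

With matching at rate r, one contributed unit becomes (1 + r) in the shared-resources pool and returns 5.5 × (1 + r) / 7 to the contributor.
Setting this equal to 1: 1 + r = 7/5.5 = 1.2727.
So the minimum matching rate is r = 1.2727 − 1 = 0.273.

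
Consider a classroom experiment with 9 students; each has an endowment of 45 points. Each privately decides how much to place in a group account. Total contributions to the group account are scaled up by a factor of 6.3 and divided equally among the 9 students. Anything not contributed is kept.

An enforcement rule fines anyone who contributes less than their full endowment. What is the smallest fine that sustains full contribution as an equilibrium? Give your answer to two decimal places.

Given the others contribute fully, the best deviation is to contribute 0 (any partial contribution still incurs the fine and gives up units whose private return 0.7000 is below 1).
Deviating from 45 to 0 saves 45 points but forfeits the deviator's share of the drop in the group account: 6.3/9 × 45 = 31.50.
So the deviation gain is 45 − 31.50 = 13.50, and the fine must be at least 13.50 points to wipe it out.

13.50 points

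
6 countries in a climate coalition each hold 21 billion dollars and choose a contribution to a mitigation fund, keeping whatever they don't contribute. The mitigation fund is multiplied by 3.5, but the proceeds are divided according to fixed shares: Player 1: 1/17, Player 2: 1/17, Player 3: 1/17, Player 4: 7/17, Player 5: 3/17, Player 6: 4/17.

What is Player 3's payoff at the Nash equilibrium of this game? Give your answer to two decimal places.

25.32 billion dollars

Each unit j contributes comes back to j as 3.5 × (j's share), so j prefers to contribute only if that share exceeds 1/3.5 = 0.2857; otherwise keeping the unit dominates.
Player 4 alone (share 7/17) is above the threshold, contributing 21; the remaining 5 contribute 0. Total contributed: 21.
Player 3 keeps 21 and receives 3.5 × 21 × 1/17 = 4.32 from the mitigation fund, for a payoff of 25.32.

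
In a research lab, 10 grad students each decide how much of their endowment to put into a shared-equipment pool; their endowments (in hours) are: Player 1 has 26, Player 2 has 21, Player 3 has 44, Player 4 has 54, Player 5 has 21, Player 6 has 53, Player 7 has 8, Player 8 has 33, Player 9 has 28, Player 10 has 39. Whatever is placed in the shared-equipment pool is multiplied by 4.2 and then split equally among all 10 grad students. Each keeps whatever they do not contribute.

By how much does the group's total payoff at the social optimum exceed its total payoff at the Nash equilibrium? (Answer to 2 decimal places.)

1046.40 hours

The private return per contributed unit is 4.2/10 = 0.4200 < 1 for every player regardless of endowment, so the Nash equilibrium is zero contribution and the group total is Σ E_j = 26 + 21 + 44 + 54 + 21 + 53 + 8 + 33 + 28 + 39 = 327.
Each contributed unit returns 4.200 to the group, so the social optimum is full contribution by everyone: group total = 4.200 × 327 = 1373.40.
Efficiency loss = (4.200 − 1) × 327 = 1046.40.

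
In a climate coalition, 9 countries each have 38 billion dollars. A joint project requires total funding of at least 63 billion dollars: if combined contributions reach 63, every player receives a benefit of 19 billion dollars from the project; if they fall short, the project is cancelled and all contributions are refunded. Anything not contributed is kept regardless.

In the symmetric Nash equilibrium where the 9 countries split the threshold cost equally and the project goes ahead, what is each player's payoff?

Equal share of the threshold: 63/9 = 7.
At this profile no one gains by cutting their contribution: any cut drops the total below 63, the project is cancelled, contributions are refunded, and the deviator ends with 38, which is less than 38 − 7 + 19 = 50. Contributing more than 7 just wastes the excess. So contributing exactly 7 is a best response.
Each player's payoff: 38 − 7 + 19 = 50.

50 billion dollars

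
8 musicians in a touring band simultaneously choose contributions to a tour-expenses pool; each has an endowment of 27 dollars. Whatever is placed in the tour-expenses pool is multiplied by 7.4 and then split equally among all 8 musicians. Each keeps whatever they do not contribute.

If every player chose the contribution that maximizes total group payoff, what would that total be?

Each contributed unit returns 7.400 to the group as a whole (0.9250 to each of 8 players), which exceeds 1, so the social optimum is full contribution: group total = 7.400 × 216 = 1598.40.

1598.40 dollars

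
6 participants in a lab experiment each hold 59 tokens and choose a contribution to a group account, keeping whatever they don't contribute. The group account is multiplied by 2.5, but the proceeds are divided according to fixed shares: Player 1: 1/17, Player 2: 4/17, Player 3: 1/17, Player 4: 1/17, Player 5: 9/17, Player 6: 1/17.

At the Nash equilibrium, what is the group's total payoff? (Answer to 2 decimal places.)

Player j's private return per contributed unit is 2.5 × (j's share). Contributing is weakly dominant for j when that share is at least 1/2.5 = 0.4000, and contributing 0 is dominant otherwise.
Only Player 5 (9/17) clears that bar, contributing 59; the remaining 5 contribute 0. Total contributed: 59.
The group account pays out 2.5 × 59 = 147.50 in total (split across the unequal shares, but the aggregate is all that matters for the group sum).
The 5 free-riders keep 59 each, adding 295. Group total = 295 + 147.50 = 442.50.

442.50 tokens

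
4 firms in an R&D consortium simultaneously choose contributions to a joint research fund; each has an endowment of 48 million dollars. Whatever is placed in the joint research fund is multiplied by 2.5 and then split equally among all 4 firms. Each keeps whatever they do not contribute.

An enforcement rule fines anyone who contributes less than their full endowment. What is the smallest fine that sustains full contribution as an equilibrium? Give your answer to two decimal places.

18.00 million dollars

Given the others contribute fully, the best deviation is to contribute 0 (any partial contribution still incurs the fine and gives up units whose private return 0.6250 is below 1).
Deviating from 48 to 0 saves 48 million dollars but forfeits the deviator's share of the drop in the joint research fund: 2.5/4 × 48 = 30.00.
So the deviation gain is 48 − 30.00 = 18.00, and the fine must be at least 18.00 million dollars to wipe it out.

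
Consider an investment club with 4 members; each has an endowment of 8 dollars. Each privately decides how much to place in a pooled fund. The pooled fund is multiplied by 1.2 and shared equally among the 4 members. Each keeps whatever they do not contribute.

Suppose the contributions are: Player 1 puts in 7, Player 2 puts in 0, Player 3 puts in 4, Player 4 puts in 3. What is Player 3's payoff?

Total contributed: 7 + 0 + 4 + 3 = 14.
Each receives 1.2 × 14 / 4 = 4.20 from the pooled fund.
Player 3 keeps 8 − 4 = 4, so Player 3's payoff is 4 + 4.20 = 8.20.

8.20 dollars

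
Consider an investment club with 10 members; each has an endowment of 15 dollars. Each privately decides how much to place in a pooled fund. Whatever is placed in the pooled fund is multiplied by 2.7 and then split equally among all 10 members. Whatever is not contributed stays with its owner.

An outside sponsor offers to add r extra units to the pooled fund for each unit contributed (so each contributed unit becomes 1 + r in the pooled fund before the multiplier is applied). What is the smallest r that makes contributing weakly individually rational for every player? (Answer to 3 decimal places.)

With matching at rate r, one contributed unit becomes (1 + r) in the pooled fund and returns 2.7 × (1 + r) / 10 to the contributor.
Setting this equal to 1: 1 + r = 10/2.7 = 3.7037.
So the minimum matching rate is r = 3.7037 − 1 = 2.704.

2.704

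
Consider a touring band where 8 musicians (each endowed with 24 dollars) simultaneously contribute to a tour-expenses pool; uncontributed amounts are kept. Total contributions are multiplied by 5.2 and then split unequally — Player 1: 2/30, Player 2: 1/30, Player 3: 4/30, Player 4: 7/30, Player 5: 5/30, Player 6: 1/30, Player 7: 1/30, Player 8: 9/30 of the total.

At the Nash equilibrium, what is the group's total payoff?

393.60 dollars

Player j's private return per contributed unit is 5.2 × (j's share). Contributing is weakly dominant for j when that share is at least 1/5.2 = 0.1923, and contributing 0 is dominant otherwise.
Player 4 and Player 8 are above the threshold, contributing 24 each; the remaining 6 contribute 0. Total contributed: 48.
The tour-expenses pool pays out 5.2 × 48 = 249.60 in total (split across the unequal shares, but the aggregate is all that matters for the group sum).
The 6 free-riders keep 24 each, adding 144. Group total = 144 + 249.60 = 393.60.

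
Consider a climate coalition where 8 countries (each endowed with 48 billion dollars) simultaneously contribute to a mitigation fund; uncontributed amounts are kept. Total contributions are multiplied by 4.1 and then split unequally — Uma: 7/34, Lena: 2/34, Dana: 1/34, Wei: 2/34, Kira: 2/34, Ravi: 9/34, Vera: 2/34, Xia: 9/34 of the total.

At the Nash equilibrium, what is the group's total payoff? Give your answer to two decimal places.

681.60 billion dollars

Player j's private return per contributed unit is 4.1 × (j's share). Contributing is weakly dominant for j when that share is at least 1/4.1 = 0.2439, and contributing 0 is dominant otherwise.
Ravi and Xia are above the threshold, contributing 48 each; the remaining 6 contribute 0. Total contributed: 96.
The mitigation fund pays out 4.1 × 96 = 393.60 in total (split across the unequal shares, but the aggregate is all that matters for the group sum).
The 6 free-riders keep 48 each, adding 288. Group total = 288 + 393.60 = 681.60.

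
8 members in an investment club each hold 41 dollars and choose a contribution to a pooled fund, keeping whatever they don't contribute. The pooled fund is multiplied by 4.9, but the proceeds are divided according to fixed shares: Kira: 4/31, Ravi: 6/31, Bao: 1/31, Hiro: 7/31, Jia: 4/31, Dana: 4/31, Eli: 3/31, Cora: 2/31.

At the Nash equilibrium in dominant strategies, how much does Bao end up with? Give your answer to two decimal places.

47.48 dollars

A player with share s gets back 4.9·s per unit contributed, so full contribution is dominant for anyone with s > 1/4.9 = 0.2041 and zero contribution is dominant for anyone below.
Only Hiro (7/31) clears that bar, contributing 41; the remaining 7 contribute 0. Total contributed: 41.
Bao keeps 41 and receives 4.9 × 41 × 1/31 = 6.48 from the pooled fund, for a payoff of 47.48.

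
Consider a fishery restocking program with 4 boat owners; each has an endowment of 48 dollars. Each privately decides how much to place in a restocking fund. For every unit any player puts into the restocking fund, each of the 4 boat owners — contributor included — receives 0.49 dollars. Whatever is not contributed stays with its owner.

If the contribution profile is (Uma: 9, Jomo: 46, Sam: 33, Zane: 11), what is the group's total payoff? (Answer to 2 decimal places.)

287.04 dollars

Total contributed: 9 + 46 + 33 + 11 = 99; total kept: 4 × 48 − 99 = 93.
The restocking fund pays out 0.49 × 4 × 99 = 194.04 in aggregate.
Group total = 93 + 194.04 = 287.04.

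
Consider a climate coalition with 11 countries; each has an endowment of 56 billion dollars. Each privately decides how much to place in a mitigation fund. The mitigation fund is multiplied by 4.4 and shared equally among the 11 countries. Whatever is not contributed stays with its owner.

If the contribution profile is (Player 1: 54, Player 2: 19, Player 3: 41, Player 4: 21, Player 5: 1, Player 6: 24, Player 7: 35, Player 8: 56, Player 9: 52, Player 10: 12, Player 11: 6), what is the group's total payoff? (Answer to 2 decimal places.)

1707.40 billion dollars

Total contributed: 54 + 19 + 41 + 21 + 1 + 24 + 35 + 56 + 52 + 12 + 6 = 321; total kept: 11 × 56 − 321 = 295.
The mitigation fund pays out 4.4 × 321 = 1412.40 in aggregate.
Group total = 295 + 1412.40 = 1707.40.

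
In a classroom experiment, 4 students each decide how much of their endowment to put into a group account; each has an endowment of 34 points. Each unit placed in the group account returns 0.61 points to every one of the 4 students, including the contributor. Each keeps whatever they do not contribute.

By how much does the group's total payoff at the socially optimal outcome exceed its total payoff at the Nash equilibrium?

The private return per contributed unit is 0.61 < 1, so contributing 0 is dominant for every player. At the Nash equilibrium everyone keeps their 34, and the group total is 4 × 34 = 136.
Each contributed unit returns 2.440 to the group as a whole (0.61 to each of 4 players), which exceeds 1, so the social optimum is full contribution: group total = 2.440 × 136 = 331.84.
Efficiency loss = 331.84 − 136 = 195.84.

195.84 points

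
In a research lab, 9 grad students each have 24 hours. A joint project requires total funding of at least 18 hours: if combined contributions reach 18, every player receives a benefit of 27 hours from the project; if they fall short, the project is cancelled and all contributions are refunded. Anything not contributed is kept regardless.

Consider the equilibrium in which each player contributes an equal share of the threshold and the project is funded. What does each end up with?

49 hours

Equal share of the threshold: 18/9 = 2.
At this profile no one gains by cutting their contribution: any cut drops the total below 18, the project is cancelled, contributions are refunded, and the deviator ends with 24, which is less than 24 − 2 + 27 = 49. Contributing more than 2 just wastes the excess. So contributing exactly 2 is a best response.
Each player's payoff: 24 − 2 + 27 = 49.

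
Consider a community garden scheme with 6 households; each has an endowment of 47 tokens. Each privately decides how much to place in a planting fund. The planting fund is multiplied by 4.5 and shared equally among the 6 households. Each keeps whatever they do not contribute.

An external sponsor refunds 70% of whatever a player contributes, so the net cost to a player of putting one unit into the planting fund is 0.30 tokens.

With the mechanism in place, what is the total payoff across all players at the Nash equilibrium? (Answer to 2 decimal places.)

With the mechanism, a contributed unit returns (4.5/6) / 0.30 = 2.5000 per unit of net cost to the contributor — now above 1 — so contributing fully is weakly dominant for every player.
So the Nash equilibrium is full contribution by all 6; the group earns 6 × (47 × 0.70 + 4.5 × 47) = 1466.40.

1466.40 tokens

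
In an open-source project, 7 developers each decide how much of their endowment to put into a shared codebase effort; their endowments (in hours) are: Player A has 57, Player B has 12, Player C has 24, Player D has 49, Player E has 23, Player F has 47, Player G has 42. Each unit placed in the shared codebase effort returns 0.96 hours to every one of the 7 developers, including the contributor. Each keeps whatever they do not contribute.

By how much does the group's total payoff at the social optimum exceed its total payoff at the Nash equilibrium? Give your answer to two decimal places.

The private return per contributed unit is 0.96 < 1 for everyone, so the Nash equilibrium is zero contribution and the group total is Σ E_j = 57 + 12 + 24 + 49 + 23 + 47 + 42 = 254.
Each contributed unit returns 6.720 to the group, so the social optimum is full contribution by everyone: group total = 6.720 × 254 = 1706.88.
Efficiency loss = (6.720 − 1) × 254 = 1452.88.

1452.88 hours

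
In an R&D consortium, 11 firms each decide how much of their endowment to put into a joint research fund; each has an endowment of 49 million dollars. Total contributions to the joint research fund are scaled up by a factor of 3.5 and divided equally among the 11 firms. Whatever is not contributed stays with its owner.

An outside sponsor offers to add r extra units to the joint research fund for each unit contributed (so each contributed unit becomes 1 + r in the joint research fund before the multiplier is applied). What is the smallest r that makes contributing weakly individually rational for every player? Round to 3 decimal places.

2.143

With matching at rate r, one contributed unit becomes (1 + r) in the joint research fund and returns 3.5 × (1 + r) / 11 to the contributor.
Setting this equal to 1: 1 + r = 11/3.5 = 3.1429.
So the minimum matching rate is r = 3.1429 − 1 = 2.143.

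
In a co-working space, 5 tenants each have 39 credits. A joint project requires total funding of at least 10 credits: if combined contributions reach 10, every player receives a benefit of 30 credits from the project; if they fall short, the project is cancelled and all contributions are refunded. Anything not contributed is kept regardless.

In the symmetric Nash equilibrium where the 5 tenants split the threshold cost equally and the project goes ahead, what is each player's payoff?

67 credits

Equal share of the threshold: 10/5 = 2.
At this profile no one gains by cutting their contribution: any cut drops the total below 10, the project is cancelled, contributions are refunded, and the deviator ends with 39, which is less than 39 − 2 + 30 = 67. Contributing more than 2 just wastes the excess. So contributing exactly 2 is a best response.
Each player's payoff: 39 − 2 + 30 = 67.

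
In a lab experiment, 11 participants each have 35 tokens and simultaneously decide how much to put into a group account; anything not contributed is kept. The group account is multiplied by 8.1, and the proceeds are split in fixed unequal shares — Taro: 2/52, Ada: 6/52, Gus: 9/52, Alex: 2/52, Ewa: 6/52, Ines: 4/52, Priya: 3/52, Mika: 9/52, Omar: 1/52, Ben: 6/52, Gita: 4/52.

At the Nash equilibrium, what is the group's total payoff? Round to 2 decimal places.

A player with share s gets back 8.1·s per unit contributed, so full contribution is dominant for anyone with s > 1/8.1 = 0.1235 and zero contribution is dominant for anyone below.
The shares above 0.1235 belong to Gus and Mika, contributing 35 each; the remaining 9 contribute 0. Total contributed: 70.
The group account pays out 8.1 × 70 = 567.00 in total (split across the unequal shares, but the aggregate is all that matters for the group sum).
The 9 free-riders keep 35 each, adding 315. Group total = 315 + 567.00 = 882.00.

882.00 tokens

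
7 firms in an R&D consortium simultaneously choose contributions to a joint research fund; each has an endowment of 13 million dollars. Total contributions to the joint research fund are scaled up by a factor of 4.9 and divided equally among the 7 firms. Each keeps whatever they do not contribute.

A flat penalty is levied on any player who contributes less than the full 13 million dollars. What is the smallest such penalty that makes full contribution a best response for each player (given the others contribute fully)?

Given the others contribute fully, the best deviation is to contribute 0 (any partial contribution still incurs the fine and gives up units whose private return 0.7000 is below 1).
Deviating from 13 to 0 saves 13 million dollars but forfeits the deviator's share of the drop in the joint research fund: 4.9/7 × 13 = 9.10.
So the deviation gain is 13 − 9.10 = 3.90, and the fine must be at least 3.90 million dollars to wipe it out.

3.90 million dollars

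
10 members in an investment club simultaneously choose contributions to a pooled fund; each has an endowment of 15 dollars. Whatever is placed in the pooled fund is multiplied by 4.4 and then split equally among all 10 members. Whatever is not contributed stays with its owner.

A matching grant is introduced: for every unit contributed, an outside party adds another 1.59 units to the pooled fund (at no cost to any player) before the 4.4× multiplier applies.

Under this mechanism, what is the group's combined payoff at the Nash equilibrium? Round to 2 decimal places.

1709.40 dollars

The effective private return per unit is now 4.4 × 2.59 / 10 = 1.1396 > 1, so every player's dominant strategy flips to full contribution.
So the Nash equilibrium is full contribution by all 10; the group earns 4.4 × 2.59 × 150 = 1709.40.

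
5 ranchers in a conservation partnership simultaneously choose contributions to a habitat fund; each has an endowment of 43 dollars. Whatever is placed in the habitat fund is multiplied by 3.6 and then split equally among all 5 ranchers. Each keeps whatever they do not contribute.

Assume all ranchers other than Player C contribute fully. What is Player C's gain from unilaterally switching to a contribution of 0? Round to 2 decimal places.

Switching from a contribution of 43 to 0 lets Player C keep an extra 43 dollars, but lowers the habitat fund by 43, which costs Player C their own share of that drop: 3.6/5 × 43 = 30.96.
Net gain = 43 − 30.96 = 12.04. The private return per contributed unit (0.7200) is below 1, so free-riding is indeed the best response regardless of what the others do.

12.04 dollars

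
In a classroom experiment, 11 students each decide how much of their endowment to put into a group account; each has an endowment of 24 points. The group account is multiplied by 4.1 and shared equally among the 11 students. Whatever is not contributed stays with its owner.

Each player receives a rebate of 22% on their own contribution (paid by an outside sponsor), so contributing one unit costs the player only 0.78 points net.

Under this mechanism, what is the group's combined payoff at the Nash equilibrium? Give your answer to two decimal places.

Even with the mechanism, each unit contributed returns only (4.1/11) / 0.78 = 0.4779 per unit of net cost, so contributing nothing is still dominant.
Everyone keeps their endowment and the group total is 11 × 24 = 264.

264.00 points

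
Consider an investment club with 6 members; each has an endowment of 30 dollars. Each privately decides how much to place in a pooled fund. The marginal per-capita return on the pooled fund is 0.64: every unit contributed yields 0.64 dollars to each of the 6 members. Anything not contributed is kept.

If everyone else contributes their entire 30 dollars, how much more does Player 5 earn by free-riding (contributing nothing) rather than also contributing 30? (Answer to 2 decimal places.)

10.80 dollars

Switching from a contribution of 30 to 0 lets Player 5 keep an extra 30 dollars, but lowers the pooled fund by 30, which costs Player 5 their own share of that drop: 0.64 × 30 = 19.20.
Net gain = 30 − 19.20 = 10.80. The private return per contributed unit (0.64) is below 1, so free-riding is indeed the best response regardless of what the others do.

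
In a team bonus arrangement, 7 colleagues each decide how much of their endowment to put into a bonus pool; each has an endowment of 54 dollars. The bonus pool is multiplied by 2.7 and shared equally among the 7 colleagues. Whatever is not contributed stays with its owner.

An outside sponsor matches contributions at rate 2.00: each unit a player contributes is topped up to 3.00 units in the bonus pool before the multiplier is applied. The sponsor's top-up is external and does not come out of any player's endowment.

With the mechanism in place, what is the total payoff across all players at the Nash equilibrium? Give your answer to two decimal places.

With the mechanism, a contributed unit returns 2.7 × 3.00 / 7 = 1.1571 per unit of net cost to the contributor — now above 1 — so contributing fully is weakly dominant for every player.
At the Nash equilibrium everyone contributes 54. Group total payoff = 2.7 × 3.00 × 378 = 3061.80.

3061.80 dollars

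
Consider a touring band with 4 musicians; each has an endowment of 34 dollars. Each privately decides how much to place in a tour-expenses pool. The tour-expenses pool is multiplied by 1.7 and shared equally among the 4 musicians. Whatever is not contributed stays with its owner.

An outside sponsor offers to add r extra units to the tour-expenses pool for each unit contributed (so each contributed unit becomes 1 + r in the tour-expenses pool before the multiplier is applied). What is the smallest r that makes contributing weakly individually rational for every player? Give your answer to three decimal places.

1.353

With matching at rate r, one contributed unit becomes (1 + r) in the tour-expenses pool and returns 1.7 × (1 + r) / 4 to the contributor.
Setting this equal to 1: 1 + r = 4/1.7 = 2.3529.
So the minimum matching rate is r = 2.3529 − 1 = 1.353.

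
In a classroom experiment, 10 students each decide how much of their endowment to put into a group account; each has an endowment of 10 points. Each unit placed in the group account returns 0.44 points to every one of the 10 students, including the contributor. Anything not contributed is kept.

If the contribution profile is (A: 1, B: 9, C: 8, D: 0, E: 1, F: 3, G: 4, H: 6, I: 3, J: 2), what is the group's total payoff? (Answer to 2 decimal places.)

Total contributed: 1 + 9 + 8 + 0 + 1 + 3 + 4 + 6 + 3 + 2 = 37; total kept: 10 × 10 − 37 = 63.
The group account pays out 0.44 × 10 × 37 = 162.80 in aggregate.
Group total = 63 + 162.80 = 225.80.

225.80 points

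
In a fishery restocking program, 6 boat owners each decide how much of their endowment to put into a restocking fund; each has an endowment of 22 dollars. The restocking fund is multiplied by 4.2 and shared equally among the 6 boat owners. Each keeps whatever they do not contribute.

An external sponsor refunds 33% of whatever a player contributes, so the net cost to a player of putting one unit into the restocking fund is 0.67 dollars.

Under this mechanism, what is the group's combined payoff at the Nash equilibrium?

The effective private return per unit is now (4.2/6) / 0.67 = 1.0448 > 1, so every player's dominant strategy flips to full contribution.
So the Nash equilibrium is full contribution by all 6; the group earns 6 × (22 × 0.33 + 4.2 × 22) = 597.96.

597.96 dollars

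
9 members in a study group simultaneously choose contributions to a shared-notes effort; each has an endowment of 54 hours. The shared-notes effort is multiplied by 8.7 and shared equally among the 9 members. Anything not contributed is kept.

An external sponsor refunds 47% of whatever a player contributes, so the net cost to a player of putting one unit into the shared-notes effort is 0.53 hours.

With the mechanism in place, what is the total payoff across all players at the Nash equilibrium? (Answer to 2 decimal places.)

With the mechanism, a contributed unit returns (8.7/9) / 0.53 = 1.8239 per unit of net cost to the contributor — now above 1 — so contributing fully is weakly dominant for every player.
At the Nash equilibrium everyone contributes 54. Group total payoff = 9 × (54 × 0.47 + 8.7 × 54) = 4456.62.

4456.62 hours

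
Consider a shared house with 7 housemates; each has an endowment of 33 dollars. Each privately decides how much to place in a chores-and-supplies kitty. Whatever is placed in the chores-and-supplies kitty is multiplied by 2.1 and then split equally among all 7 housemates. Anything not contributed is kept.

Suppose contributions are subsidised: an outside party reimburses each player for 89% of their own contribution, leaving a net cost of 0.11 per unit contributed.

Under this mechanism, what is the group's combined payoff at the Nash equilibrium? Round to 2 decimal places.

Under the mechanism each unit contributed yields (2.1/7) / 0.11 = 2.7273 back to its contributor per unit of net cost, which exceeds 1, making full contribution the dominant choice for everyone.
At the Nash equilibrium everyone contributes 33. Group total payoff = 7 × (33 × 0.89 + 2.1 × 33) = 690.69.

690.69 dollars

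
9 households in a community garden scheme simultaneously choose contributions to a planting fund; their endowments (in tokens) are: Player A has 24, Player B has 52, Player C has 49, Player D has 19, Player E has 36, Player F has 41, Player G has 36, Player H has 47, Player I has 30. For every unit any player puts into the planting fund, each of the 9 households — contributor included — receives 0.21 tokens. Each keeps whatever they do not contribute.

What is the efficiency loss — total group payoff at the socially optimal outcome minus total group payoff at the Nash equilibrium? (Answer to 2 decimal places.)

The private return per contributed unit is 0.21 < 1 for everyone, so the Nash equilibrium is zero contribution and the group total is Σ E_j = 24 + 52 + 49 + 19 + 36 + 41 + 36 + 47 + 30 = 334.
Each contributed unit returns 1.890 to the group, so the social optimum is full contribution by everyone: group total = 1.890 × 334 = 631.26.
Efficiency loss = (1.890 − 1) × 334 = 297.26.

297.26 tokens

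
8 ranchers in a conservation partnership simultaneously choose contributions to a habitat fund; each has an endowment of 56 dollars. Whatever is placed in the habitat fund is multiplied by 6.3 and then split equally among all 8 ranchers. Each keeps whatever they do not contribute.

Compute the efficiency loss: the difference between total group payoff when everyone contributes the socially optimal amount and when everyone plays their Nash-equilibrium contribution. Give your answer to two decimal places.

Each contributed unit returns 6.3/8 = 0.7875 to its contributor — below 1 — so contributing 0 is dominant for every player. At the Nash equilibrium everyone keeps their 56, and the group total is 8 × 56 = 448.
Each contributed unit returns 6.300 to the group as a whole (0.7875 to each of 8 players), which exceeds 1, so the social optimum is full contribution: group total = 6.300 × 448 = 2822.40.
Efficiency loss = 2822.40 − 448 = 2374.40.

2374.40 dollars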